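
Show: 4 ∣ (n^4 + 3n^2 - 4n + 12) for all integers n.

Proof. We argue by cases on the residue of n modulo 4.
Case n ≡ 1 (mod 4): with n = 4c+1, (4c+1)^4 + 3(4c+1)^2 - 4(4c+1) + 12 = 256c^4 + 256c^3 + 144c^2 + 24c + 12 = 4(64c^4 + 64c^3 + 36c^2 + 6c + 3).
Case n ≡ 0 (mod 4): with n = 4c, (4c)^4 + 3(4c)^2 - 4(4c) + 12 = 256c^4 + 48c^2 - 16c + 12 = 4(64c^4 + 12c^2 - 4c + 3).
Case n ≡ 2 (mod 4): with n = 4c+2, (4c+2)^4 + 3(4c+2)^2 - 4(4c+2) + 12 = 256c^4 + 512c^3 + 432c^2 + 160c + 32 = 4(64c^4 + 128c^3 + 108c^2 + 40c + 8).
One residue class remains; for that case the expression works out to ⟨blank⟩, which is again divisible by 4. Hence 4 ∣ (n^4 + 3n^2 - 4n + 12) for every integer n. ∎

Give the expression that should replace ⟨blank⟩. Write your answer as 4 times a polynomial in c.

The residues treated are {1, 0, 2}, so the missing case is n ≡ 3 (mod 4); write n = 4c+3.
Then (4c+3)^4 + 3(4c+3)^2 - 4(4c+3) + 12 = 256c^4 + 768c^3 + 912c^2 + 488c + 108 = 4(64c^4 + 192c^3 + 228c^2 + 122c + 27).

4(64c^4 + 192c^3 + 228c^2 + 122c + 27)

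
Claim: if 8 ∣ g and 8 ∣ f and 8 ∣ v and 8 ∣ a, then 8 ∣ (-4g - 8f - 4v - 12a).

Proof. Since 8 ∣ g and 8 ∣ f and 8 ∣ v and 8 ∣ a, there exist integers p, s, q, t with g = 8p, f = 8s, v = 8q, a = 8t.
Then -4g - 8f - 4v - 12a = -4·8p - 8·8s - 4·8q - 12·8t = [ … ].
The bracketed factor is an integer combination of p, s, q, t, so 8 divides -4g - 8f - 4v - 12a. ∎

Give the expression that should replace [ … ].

Pull the common 8 out of every term: -4·8p - 8·8s - 4·8q - 12·8t = 8(-4p - 4q - 8s - 12t).
-4p - 4q - 8s - 12t is an integer, which exhibits the divisibility.

8(-4p - 4q - 8s - 12t)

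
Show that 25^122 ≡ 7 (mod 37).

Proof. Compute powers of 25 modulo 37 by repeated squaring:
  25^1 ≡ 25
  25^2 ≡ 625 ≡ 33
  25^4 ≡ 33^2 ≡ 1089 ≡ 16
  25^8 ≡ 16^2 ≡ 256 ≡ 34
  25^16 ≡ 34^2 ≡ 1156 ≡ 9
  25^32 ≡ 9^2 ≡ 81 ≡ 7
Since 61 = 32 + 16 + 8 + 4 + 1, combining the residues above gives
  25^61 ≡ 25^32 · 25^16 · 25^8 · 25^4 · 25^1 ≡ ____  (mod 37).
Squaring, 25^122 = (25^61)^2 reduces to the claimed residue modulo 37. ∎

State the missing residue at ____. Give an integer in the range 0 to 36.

28

25^32 · 25^16 · 25^8 · 25^4 · 25^1 ≡ 7 · 9 · 34 · 16 · 25 = 856800.
856800 mod 37 = 28, so 25^61 ≡ 28 (mod 37).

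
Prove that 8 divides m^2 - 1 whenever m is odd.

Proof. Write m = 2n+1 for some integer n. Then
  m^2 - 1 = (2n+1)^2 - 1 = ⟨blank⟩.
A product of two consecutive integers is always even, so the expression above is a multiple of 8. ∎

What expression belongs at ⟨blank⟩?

(2n+1)^2 - 1 = 4n^2 + 4n + 1 - 1 = 4n^2 + 4n = 4n(n+1).
Since n and n+1 are consecutive, n(n+1) is even, and 4·(even) is a multiple of 8.

4n(n + 1)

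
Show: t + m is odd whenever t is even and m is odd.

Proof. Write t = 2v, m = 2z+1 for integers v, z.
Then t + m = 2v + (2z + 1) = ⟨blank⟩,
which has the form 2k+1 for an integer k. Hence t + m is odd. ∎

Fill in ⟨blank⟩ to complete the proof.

2(v + z) + 1

Expanding: 2v + (2z + 1) = 2v + 2z + 1.
Every term except the constant is even, so this is 2(v + z) + 1,
and v + z ∈ ℤ gives the required form.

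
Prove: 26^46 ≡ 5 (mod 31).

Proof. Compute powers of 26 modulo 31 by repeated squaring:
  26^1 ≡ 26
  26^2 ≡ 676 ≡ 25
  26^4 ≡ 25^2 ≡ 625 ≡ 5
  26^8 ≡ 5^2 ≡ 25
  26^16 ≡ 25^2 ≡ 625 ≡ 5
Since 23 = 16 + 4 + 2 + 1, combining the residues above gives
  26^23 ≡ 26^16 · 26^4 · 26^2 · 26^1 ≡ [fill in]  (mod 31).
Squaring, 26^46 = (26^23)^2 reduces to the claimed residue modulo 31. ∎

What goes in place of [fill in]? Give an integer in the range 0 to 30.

Multiply the listed residues: 5 · 5 · 25 · 26 = 25 → 625 → 16250.
Reducing modulo 31: 16250 = 524·31 + 6, so 26^23 ≡ 6.

6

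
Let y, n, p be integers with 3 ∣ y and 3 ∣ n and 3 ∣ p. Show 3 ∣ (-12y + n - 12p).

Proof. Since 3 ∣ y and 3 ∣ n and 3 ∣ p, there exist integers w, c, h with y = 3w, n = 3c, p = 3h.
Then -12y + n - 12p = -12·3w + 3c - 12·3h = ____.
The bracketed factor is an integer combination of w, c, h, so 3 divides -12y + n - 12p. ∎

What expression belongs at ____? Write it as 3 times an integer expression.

3(c - 12h - 12w)

Each term has a factor of 3: -12·3w + 3c - 12·3h = 3·(c - 12h - 12w).
Since c - 12h - 12w is an integer, 3 ∣ (-12y + n - 12p).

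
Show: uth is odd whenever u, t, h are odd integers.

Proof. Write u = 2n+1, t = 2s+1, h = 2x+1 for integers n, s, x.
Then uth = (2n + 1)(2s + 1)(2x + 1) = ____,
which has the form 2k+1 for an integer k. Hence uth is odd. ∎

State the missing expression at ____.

2(4nsx + 2ns + 2nx + n + 2sx + s + x) + 1

(2n + 1)(2s + 1)(2x + 1) = 8nsx + 4ns + 4nx + 2n + 4sx + 2s + 2x + 1
= 2(4nsx + 2ns + 2nx + n + 2sx + s + x) + 1.
Since 4nsx + 2ns + 2nx + n + 2sx + s + x is an integer, the product is of the form 2k+1 for an integer k.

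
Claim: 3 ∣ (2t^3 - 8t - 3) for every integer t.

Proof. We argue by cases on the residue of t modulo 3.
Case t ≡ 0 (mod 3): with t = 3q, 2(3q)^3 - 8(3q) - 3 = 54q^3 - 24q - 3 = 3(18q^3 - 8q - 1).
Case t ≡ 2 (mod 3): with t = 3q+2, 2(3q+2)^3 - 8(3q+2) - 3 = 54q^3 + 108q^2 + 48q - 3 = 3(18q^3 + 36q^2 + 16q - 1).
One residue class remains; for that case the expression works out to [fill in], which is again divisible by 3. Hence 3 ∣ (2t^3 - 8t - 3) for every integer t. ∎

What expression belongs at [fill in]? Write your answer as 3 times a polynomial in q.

The residues treated are {0, 2}, so the missing case is t ≡ 1 (mod 3); write t = 3q+1.
Then 2(3q+1)^3 - 8(3q+1) - 3 = 54q^3 + 54q^2 - 6q - 9 = 3(18q^3 + 18q^2 - 2q - 3).

3(18q^3 + 18q^2 - 2q - 3)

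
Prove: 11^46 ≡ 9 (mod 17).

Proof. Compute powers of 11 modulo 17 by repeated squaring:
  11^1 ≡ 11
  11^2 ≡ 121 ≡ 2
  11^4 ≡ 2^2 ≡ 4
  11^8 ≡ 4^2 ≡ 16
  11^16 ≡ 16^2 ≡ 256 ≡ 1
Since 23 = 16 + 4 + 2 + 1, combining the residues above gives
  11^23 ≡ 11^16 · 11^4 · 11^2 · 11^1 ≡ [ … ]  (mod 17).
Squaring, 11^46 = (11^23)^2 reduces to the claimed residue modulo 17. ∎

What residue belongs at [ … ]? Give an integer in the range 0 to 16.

Multiply the listed residues: 1 · 4 · 2 · 11 = 4 → 8 → 88.
Reducing modulo 17: 88 = 5·17 + 3, so 11^23 ≡ 3.

3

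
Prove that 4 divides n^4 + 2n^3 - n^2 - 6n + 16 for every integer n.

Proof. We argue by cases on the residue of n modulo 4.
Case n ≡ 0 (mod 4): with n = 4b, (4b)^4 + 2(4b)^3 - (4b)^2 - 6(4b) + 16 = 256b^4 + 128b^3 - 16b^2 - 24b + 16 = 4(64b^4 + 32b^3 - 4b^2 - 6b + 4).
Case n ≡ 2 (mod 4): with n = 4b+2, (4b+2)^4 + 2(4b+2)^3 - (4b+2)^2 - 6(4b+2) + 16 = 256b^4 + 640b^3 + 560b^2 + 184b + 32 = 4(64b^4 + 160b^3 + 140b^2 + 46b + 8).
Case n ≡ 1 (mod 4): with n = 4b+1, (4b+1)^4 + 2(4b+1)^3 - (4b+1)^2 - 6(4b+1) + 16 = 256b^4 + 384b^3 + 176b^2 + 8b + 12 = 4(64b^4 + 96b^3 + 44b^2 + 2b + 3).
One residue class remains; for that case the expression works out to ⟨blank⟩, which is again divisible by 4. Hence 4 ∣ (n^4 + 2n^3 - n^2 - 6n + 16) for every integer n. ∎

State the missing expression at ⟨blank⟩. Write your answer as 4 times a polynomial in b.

4(64b^4 + 224b^3 + 284b^2 + 150b + 31)

The residues treated are {0, 2, 1}, so the missing case is n ≡ 3 (mod 4); write n = 4b+3.
Then (4b+3)^4 + 2(4b+3)^3 - (4b+3)^2 - 6(4b+3) + 16 = 256b^4 + 896b^3 + 1136b^2 + 600b + 124 = 4(64b^4 + 224b^3 + 284b^2 + 150b + 31).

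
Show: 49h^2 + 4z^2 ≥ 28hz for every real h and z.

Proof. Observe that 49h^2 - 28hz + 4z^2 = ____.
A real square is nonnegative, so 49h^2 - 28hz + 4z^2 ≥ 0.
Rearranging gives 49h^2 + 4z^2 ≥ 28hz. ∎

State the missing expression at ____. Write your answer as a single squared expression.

49h^2 - 28hz + 4z^2 is a perfect-square trinomial: the outer terms are (7h)^2 and (2z)^2, and the cross term is -2·7h·2z.
So 49h^2 - 28hz + 4z^2 = (7h - 2z)^2 ≥ 0.

(7h - 2z)^2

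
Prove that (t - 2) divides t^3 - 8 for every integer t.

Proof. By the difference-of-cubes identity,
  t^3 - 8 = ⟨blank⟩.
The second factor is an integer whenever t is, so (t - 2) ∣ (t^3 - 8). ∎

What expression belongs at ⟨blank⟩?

(t - 2)(t^2 + 2t + 4)

Polynomial division of t^3 - 8 by t - 2 leaves remainder 0 and quotient t^2 + 2t + 4.
Hence t^3 - 8 = (t - 2)(t^2 + 2t + 4).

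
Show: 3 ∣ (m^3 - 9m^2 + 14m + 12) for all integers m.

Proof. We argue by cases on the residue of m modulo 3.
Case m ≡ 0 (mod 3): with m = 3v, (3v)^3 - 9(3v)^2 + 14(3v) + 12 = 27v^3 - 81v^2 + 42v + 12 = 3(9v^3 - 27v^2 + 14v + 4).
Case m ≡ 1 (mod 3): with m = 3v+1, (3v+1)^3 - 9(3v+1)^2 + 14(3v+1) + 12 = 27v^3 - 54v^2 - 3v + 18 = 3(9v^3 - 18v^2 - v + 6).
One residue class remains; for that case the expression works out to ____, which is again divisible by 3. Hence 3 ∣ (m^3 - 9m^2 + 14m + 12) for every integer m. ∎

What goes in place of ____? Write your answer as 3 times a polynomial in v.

3(9v^3 - 9v^2 - 10v + 4)

The residues treated are {0, 1}, so the missing case is m ≡ 2 (mod 3); write m = 3v+2.
Then (3v+2)^3 - 9(3v+2)^2 + 14(3v+2) + 12 = 27v^3 - 27v^2 - 30v + 12 = 3(9v^3 - 9v^2 - 10v + 4).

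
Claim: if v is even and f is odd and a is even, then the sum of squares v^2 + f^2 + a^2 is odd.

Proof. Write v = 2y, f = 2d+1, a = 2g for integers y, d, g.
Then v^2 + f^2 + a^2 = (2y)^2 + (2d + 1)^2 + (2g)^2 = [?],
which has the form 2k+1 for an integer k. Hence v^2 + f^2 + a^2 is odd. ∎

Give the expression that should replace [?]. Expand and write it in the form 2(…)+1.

2(2d^2 + 2d + 2g^2 + 2y^2) + 1

Expanding: (2y)^2 + (2d + 1)^2 + (2g)^2 = 4d^2 + 4d + 4g^2 + 4y^2 + 1.
Every term except the constant is even, so this is 2(2d^2 + 2d + 2g^2 + 2y^2) + 1,
and 2d^2 + 2d + 2g^2 + 2y^2 ∈ ℤ gives the required form.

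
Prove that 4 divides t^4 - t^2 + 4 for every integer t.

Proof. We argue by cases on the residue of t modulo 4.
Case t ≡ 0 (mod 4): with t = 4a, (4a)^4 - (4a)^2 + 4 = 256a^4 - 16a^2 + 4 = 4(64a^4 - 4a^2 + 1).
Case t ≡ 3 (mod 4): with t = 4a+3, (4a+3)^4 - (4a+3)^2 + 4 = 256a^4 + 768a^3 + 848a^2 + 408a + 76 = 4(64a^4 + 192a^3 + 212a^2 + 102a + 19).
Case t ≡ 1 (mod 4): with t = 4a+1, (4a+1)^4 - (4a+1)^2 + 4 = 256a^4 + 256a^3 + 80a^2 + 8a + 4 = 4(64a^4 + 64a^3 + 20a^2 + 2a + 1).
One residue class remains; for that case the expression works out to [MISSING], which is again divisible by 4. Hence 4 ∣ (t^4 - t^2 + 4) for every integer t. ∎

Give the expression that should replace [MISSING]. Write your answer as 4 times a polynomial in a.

The residues treated are {0, 3, 1}, so the missing case is t ≡ 2 (mod 4); write t = 4a+2.
Then (4a+2)^4 - (4a+2)^2 + 4 = 256a^4 + 512a^3 + 368a^2 + 112a + 16 = 4(64a^4 + 128a^3 + 92a^2 + 28a + 4).

4(64a^4 + 128a^3 + 92a^2 + 28a + 4)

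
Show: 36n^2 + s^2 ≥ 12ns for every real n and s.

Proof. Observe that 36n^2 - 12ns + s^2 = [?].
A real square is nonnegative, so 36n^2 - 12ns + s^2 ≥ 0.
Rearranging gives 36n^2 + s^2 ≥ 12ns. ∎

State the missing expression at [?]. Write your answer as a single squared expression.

(6n - s)^2

The leading and trailing coefficients are 6^2 and 1^2, and 12 = 2·6·1, so the trinomial is (6n - s)^2.
Hence 36n^2 - 12ns + s^2 ≥ 0.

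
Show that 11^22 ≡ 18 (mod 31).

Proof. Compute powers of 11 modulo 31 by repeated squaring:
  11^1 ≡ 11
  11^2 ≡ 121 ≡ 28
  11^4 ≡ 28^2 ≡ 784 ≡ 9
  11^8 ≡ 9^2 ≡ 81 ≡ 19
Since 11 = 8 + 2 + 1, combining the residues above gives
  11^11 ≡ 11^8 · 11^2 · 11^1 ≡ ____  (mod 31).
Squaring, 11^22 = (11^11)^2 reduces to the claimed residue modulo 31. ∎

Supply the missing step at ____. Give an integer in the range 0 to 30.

11^8 · 11^2 · 11^1 ≡ 19 · 28 · 11 = 5852.
5852 mod 31 = 24, so 11^11 ≡ 24 (mod 31).

24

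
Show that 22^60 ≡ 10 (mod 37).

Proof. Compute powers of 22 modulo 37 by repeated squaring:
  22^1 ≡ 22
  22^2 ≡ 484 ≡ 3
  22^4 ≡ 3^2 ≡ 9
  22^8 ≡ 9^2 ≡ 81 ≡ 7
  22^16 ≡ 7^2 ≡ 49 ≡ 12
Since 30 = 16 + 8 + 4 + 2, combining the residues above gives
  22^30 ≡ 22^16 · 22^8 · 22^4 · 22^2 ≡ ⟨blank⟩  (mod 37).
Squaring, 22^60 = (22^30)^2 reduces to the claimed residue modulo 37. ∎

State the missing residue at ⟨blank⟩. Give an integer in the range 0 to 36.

Multiply the listed residues: 12 · 7 · 9 · 3 = 84 → 756 → 2268.
Reducing modulo 37: 2268 = 61·37 + 11, so 22^30 ≡ 11.

11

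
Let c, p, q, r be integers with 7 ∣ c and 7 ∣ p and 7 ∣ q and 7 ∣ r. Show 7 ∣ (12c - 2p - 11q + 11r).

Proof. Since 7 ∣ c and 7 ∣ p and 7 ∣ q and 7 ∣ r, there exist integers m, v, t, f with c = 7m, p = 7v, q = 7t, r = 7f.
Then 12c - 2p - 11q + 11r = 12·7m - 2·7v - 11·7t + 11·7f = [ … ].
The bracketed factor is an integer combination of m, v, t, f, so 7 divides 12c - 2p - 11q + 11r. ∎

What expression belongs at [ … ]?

7(11f + 12m - 11t - 2v)

Each term has a factor of 7: 12·7m - 2·7v - 11·7t + 11·7f = 7·(11f + 12m - 11t - 2v).
Since 11f + 12m - 11t - 2v is an integer, 7 ∣ (12c - 2p - 11q + 11r).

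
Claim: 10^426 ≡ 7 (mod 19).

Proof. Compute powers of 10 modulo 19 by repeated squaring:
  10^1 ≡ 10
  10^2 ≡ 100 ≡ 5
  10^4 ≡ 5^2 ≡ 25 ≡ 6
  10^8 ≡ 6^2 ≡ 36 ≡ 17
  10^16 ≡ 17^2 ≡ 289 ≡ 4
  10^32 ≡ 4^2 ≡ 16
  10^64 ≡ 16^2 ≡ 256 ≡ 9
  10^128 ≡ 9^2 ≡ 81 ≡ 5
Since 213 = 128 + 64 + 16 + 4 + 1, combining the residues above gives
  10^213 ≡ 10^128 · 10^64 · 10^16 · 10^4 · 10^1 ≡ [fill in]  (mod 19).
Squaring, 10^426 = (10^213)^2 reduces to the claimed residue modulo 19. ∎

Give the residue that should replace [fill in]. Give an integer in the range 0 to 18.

10^128 · 10^64 · 10^16 · 10^4 · 10^1 ≡ 5 · 9 · 4 · 6 · 10 = 10800.
10800 mod 19 = 8, so 10^213 ≡ 8 (mod 19).

8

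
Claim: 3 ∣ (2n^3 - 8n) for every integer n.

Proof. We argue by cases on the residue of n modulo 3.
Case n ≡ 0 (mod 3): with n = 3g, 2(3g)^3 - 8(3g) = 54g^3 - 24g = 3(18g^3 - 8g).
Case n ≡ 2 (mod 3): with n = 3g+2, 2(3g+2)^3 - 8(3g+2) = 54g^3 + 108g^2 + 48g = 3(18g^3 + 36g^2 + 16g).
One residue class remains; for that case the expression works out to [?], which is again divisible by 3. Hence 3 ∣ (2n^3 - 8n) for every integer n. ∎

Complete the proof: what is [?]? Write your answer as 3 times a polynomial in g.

Only n ≡ 1 (mod 3) is unaccounted for. Put n = 3g+1:
2(3g+1)^3 - 8(3g+1) expands to 54g^3 + 54g^2 - 6g - 6,
and factoring out 3 leaves 3(18g^3 + 18g^2 - 2g - 2).

3(18g^3 + 18g^2 - 2g - 2)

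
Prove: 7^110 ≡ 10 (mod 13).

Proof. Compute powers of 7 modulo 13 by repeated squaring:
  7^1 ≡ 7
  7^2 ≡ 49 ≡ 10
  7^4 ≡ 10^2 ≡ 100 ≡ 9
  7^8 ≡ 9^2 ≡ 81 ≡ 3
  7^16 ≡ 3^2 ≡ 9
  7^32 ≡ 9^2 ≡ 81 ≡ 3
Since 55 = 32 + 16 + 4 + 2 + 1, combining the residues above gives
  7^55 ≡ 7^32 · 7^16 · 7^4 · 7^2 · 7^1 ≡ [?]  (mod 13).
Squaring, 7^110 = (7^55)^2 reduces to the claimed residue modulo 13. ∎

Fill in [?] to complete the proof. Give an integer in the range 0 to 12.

Multiply the listed residues: 3 · 9 · 9 · 10 · 7 = 27 → 243 → 2430 → 17010.
Reducing modulo 13: 17010 = 1308·13 + 6, so 7^55 ≡ 6.

6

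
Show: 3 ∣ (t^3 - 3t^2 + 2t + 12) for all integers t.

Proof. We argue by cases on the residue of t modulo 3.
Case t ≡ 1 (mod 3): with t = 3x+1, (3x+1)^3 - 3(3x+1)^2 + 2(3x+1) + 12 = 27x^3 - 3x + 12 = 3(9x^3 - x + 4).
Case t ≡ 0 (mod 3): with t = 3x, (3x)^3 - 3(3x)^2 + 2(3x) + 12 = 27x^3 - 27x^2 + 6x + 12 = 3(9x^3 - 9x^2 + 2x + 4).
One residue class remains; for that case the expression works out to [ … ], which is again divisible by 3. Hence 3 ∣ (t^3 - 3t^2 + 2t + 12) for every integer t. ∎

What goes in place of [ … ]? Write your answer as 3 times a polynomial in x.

The residues treated are {1, 0}, so the missing case is t ≡ 2 (mod 3); write t = 3x+2.
Then (3x+2)^3 - 3(3x+2)^2 + 2(3x+2) + 12 = 27x^3 + 27x^2 + 6x + 12 = 3(9x^3 + 9x^2 + 2x + 4).

3(9x^3 + 9x^2 + 2x + 4)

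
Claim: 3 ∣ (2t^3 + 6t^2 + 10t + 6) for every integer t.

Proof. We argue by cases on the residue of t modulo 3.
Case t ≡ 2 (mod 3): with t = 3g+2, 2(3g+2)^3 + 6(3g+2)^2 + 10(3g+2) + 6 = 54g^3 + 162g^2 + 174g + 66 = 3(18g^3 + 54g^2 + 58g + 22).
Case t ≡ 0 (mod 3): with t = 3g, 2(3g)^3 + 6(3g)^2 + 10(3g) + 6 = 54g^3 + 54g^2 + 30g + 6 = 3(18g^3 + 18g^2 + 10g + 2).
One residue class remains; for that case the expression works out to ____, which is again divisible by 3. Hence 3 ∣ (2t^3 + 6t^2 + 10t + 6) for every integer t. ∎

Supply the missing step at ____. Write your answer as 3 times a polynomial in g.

Only t ≡ 1 (mod 3) is unaccounted for. Put t = 3g+1:
2(3g+1)^3 + 6(3g+1)^2 + 10(3g+1) + 6 expands to 54g^3 + 108g^2 + 84g + 24,
and factoring out 3 leaves 3(18g^3 + 36g^2 + 28g + 8).

3(18g^3 + 36g^2 + 28g + 8)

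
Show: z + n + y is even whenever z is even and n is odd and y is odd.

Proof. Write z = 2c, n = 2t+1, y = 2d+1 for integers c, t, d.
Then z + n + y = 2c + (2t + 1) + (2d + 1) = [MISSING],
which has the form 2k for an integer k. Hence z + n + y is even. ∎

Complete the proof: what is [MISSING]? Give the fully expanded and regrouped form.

2(c + d + t + 1)

2c + (2t + 1) + (2d + 1) = 2c + 2d + 2t + 2
= 2(c + d + t + 1).
Since c + d + t + 1 is an integer, the sum is of the form 2k for an integer k.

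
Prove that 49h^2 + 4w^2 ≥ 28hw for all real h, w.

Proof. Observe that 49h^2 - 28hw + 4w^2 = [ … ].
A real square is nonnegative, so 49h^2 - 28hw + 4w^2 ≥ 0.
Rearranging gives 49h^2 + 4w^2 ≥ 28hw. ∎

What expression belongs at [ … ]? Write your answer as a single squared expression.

The leading and trailing coefficients are 7^2 and 2^2, and 28 = 2·7·2, so the trinomial is (7h - 2w)^2.
Hence 49h^2 - 28hw + 4w^2 ≥ 0.

(7h - 2w)^2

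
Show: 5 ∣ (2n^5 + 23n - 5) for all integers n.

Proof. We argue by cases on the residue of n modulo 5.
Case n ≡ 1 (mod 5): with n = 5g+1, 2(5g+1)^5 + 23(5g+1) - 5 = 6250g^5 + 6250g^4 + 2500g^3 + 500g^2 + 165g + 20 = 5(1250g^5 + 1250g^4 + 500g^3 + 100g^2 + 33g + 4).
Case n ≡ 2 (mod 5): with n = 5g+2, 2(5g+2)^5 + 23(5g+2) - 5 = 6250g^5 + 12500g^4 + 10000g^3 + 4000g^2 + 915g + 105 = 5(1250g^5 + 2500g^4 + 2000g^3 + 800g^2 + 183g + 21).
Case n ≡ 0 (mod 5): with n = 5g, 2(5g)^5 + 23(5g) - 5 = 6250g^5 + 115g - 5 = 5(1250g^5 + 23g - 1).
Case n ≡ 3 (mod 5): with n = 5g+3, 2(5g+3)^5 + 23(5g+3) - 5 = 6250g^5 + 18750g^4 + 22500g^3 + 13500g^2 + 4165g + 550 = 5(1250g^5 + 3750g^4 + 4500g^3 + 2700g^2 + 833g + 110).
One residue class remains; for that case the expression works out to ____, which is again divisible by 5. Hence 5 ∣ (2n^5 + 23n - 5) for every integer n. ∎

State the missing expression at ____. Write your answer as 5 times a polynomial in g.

5(1250g^5 + 5000g^4 + 8000g^3 + 6400g^2 + 2583g + 427)

The residues treated are {1, 2, 0, 3}, so the missing case is n ≡ 4 (mod 5); write n = 5g+4.
Then 2(5g+4)^5 + 23(5g+4) - 5 = 6250g^5 + 25000g^4 + 40000g^3 + 32000g^2 + 12915g + 2135 = 5(1250g^5 + 5000g^4 + 8000g^3 + 6400g^2 + 2583g + 427).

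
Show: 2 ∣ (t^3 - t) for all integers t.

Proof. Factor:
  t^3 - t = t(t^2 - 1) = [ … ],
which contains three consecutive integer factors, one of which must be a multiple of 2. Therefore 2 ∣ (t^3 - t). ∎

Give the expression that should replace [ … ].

(t - 1)t(t + 1)

t(t^2 - 1) = t(t - 1)(t + 1) = (t - 1)t(t + 1).
These three factors are consecutive integers, so their product is divisible by 2.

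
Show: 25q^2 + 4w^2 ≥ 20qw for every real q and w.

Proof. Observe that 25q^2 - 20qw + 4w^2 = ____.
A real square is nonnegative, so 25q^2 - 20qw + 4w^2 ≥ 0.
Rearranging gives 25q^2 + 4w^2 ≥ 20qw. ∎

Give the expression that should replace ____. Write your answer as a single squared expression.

25q^2 - 20qw + 4w^2 is a perfect-square trinomial: the outer terms are (5q)^2 and (2w)^2, and the cross term is -2·5q·2w.
So 25q^2 - 20qw + 4w^2 = (5q - 2w)^2 ≥ 0.

(5q - 2w)^2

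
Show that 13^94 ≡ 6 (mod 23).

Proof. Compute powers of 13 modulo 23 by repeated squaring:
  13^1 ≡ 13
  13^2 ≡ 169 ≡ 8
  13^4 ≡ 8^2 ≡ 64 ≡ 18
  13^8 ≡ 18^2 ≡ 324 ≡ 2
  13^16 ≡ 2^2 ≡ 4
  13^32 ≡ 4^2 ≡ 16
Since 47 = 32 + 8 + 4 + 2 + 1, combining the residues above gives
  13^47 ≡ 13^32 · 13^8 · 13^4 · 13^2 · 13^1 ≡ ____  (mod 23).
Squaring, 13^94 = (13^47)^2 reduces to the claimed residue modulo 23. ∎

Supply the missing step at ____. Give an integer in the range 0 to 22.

12

13^32 · 13^8 · 13^4 · 13^2 · 13^1 ≡ 16 · 2 · 18 · 8 · 13 = 59904.
59904 mod 23 = 12, so 13^47 ≡ 12 (mod 23).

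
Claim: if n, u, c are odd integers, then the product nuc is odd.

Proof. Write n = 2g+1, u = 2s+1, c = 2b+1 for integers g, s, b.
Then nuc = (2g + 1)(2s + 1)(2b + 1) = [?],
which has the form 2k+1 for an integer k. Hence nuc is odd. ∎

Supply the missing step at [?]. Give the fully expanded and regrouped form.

Expanding: (2g + 1)(2s + 1)(2b + 1) = 8bgs + 4bg + 4bs + 2b + 4gs + 2g + 2s + 1.
Every term except the constant is even, so this is 2(4bgs + 2bg + 2bs + b + 2gs + g + s) + 1,
and 4bgs + 2bg + 2bs + b + 2gs + g + s ∈ ℤ gives the required form.

2(4bgs + 2bg + 2bs + b + 2gs + g + s) + 1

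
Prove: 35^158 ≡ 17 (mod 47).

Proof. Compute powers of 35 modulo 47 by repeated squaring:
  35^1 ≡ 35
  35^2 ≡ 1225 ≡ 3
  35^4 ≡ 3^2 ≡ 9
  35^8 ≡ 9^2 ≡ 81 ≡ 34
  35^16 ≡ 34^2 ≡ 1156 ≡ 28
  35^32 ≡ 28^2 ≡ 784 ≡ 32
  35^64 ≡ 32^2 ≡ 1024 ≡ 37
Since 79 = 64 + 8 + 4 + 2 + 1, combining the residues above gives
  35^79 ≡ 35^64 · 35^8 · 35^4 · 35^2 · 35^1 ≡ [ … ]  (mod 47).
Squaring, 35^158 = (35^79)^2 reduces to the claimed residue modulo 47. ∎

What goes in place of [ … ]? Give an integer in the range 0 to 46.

39

35^64 · 35^8 · 35^4 · 35^2 · 35^1 ≡ 37 · 34 · 9 · 3 · 35 = 1188810.
1188810 mod 47 = 39, so 35^79 ≡ 39 (mod 47).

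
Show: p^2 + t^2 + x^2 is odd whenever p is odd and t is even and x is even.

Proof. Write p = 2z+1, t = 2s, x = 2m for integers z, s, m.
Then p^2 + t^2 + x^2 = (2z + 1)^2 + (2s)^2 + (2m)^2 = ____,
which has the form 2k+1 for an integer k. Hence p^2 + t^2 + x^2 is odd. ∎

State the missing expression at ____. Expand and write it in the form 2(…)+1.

2(2m^2 + 2s^2 + 2z^2 + 2z) + 1

(2z + 1)^2 + (2s)^2 + (2m)^2 = 4m^2 + 4s^2 + 4z^2 + 4z + 1
= 2(2m^2 + 2s^2 + 2z^2 + 2z) + 1.
Since 2m^2 + 2s^2 + 2z^2 + 2z is an integer, the sum of squares is of the form 2k+1 for an integer k.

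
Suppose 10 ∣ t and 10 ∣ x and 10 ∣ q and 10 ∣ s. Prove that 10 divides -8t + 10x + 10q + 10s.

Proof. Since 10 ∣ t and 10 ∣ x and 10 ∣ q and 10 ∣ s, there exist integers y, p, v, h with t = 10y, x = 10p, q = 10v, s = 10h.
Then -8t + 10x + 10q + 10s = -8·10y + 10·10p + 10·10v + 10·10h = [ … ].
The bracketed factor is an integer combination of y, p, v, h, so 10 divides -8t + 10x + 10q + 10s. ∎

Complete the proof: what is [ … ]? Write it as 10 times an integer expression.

10(10h + 10p + 10v - 8y)

Each term has a factor of 10: -8·10y + 10·10p + 10·10v + 10·10h = 10·(10h + 10p + 10v - 8y).
Since 10h + 10p + 10v - 8y is an integer, 10 ∣ (-8t + 10x + 10q + 10s).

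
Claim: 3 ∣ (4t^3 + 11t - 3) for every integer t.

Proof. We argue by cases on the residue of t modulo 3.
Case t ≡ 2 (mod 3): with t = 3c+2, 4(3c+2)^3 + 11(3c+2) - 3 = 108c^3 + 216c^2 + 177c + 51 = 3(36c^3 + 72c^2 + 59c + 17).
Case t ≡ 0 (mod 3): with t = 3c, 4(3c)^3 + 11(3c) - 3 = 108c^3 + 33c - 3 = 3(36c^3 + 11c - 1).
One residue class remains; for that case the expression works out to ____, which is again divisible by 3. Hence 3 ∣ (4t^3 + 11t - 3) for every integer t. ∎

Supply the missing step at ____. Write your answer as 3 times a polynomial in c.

Only t ≡ 1 (mod 3) is unaccounted for. Put t = 3c+1:
4(3c+1)^3 + 11(3c+1) - 3 expands to 108c^3 + 108c^2 + 69c + 12,
and factoring out 3 leaves 3(36c^3 + 36c^2 + 23c + 4).

3(36c^3 + 36c^2 + 23c + 4)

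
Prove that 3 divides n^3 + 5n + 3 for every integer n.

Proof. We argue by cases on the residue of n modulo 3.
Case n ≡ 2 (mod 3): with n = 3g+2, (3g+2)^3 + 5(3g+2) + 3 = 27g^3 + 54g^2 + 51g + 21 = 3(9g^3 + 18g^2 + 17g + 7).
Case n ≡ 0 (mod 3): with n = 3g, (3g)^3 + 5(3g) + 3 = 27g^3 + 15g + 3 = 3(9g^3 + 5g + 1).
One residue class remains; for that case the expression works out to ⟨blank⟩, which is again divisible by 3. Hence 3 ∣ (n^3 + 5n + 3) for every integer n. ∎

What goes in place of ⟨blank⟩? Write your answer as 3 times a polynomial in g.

Only n ≡ 1 (mod 3) is unaccounted for. Put n = 3g+1:
(3g+1)^3 + 5(3g+1) + 3 expands to 27g^3 + 27g^2 + 24g + 9,
and factoring out 3 leaves 3(9g^3 + 9g^2 + 8g + 3).

3(9g^3 + 9g^2 + 8g + 3)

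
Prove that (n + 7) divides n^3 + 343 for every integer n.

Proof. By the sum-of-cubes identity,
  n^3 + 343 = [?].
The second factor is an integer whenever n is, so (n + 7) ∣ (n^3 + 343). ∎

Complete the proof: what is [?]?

(n + 7)(n^2 - 7n + 49)

Polynomial division of n^3 + 343 by n + 7 leaves remainder 0 and quotient n^2 - 7n + 49.
Hence n^3 + 343 = (n + 7)(n^2 - 7n + 49).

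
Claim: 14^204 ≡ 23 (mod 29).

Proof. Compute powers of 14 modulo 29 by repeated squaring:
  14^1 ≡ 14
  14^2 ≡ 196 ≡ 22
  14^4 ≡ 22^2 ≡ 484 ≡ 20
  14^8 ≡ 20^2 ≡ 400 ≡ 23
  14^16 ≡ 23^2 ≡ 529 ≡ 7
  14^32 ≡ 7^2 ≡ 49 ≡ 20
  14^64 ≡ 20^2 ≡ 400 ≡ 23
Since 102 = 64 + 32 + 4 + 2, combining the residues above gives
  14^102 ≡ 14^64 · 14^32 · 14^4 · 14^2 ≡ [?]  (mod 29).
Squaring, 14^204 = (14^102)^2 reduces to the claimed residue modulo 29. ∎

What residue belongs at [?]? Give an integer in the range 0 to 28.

Multiply the listed residues: 23 · 20 · 20 · 22 = 460 → 9200 → 202400.
Reducing modulo 29: 202400 = 6979·29 + 9, so 14^102 ≡ 9.

9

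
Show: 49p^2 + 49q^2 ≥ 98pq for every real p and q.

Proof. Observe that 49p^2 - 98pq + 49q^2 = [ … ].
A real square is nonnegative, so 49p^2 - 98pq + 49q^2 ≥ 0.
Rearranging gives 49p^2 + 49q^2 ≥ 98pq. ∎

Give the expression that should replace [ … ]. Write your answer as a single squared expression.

The leading and trailing coefficients are 7^2 and 7^2, and 98 = 2·7·7, so the trinomial is (7p - 7q)^2.
Hence 49p^2 - 98pq + 49q^2 ≥ 0.

(7p - 7q)^2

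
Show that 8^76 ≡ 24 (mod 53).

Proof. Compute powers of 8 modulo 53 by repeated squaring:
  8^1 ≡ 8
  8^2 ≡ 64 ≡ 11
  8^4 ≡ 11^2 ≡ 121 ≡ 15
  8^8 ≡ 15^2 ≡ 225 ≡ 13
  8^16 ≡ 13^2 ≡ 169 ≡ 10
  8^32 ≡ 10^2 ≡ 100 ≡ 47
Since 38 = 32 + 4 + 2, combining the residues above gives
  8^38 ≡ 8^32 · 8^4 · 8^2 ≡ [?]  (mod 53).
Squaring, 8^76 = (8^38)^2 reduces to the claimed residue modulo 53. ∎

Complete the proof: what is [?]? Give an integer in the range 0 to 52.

Multiply the listed residues: 47 · 15 · 11 = 705 → 7755.
Reducing modulo 53: 7755 = 146·53 + 17, so 8^38 ≡ 17.

17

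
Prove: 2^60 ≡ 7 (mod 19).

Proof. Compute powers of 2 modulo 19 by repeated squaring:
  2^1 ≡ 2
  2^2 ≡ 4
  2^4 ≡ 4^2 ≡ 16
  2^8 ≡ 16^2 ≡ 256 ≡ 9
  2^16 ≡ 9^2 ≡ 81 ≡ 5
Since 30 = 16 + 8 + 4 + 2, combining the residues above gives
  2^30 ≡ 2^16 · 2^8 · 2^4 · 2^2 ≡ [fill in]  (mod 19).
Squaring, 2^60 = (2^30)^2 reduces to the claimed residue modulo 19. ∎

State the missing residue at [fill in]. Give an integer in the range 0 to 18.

Multiply the listed residues: 5 · 9 · 16 · 4 = 45 → 720 → 2880.
Reducing modulo 19: 2880 = 151·19 + 11, so 2^30 ≡ 11.

11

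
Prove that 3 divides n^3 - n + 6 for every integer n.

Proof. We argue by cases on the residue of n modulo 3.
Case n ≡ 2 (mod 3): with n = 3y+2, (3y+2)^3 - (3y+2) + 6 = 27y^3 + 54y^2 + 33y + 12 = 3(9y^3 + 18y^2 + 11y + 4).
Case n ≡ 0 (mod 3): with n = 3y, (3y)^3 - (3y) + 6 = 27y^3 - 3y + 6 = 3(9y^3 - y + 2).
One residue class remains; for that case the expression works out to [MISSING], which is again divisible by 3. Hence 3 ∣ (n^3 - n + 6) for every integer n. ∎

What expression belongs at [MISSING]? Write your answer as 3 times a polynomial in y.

The residues treated are {2, 0}, so the missing case is n ≡ 1 (mod 3); write n = 3y+1.
Then (3y+1)^3 - (3y+1) + 6 = 27y^3 + 27y^2 + 6y + 6 = 3(9y^3 + 9y^2 + 2y + 2).

3(9y^3 + 9y^2 + 2y + 2)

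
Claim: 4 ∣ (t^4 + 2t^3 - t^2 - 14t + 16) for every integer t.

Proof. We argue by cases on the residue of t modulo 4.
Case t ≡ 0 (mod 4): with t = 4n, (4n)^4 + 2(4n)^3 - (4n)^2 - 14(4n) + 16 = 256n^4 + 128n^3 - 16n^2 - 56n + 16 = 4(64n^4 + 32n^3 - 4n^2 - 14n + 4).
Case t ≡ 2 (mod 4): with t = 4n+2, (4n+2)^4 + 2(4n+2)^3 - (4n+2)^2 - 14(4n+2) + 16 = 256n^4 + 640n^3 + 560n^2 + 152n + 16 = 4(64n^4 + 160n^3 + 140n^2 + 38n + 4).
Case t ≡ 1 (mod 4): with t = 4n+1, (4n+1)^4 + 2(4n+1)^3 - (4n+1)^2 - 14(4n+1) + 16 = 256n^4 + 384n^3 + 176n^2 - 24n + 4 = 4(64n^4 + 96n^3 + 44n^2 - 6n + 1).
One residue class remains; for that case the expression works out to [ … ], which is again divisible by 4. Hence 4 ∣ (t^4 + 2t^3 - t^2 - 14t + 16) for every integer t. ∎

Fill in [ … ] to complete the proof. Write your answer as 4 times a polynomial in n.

4(64n^4 + 224n^3 + 284n^2 + 142n + 25)

The residues treated are {0, 2, 1}, so the missing case is t ≡ 3 (mod 4); write t = 4n+3.
Then (4n+3)^4 + 2(4n+3)^3 - (4n+3)^2 - 14(4n+3) + 16 = 256n^4 + 896n^3 + 1136n^2 + 568n + 100 = 4(64n^4 + 224n^3 + 284n^2 + 142n + 25).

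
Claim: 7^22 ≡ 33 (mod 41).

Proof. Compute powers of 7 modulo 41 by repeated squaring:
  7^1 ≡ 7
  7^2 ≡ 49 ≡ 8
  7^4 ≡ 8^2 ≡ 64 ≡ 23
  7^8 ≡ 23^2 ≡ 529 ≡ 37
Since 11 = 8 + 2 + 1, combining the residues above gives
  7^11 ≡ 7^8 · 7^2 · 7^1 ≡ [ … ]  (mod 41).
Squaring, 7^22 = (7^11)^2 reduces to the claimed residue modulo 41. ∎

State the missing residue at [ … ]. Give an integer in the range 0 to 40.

7^8 · 7^2 · 7^1 ≡ 37 · 8 · 7 = 2072.
2072 mod 41 = 22, so 7^11 ≡ 22 (mod 41).

22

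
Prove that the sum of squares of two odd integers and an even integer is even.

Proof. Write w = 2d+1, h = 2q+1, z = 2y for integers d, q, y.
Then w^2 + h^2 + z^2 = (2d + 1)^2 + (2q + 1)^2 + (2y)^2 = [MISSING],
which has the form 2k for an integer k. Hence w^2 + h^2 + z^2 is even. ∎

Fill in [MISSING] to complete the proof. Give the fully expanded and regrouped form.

2(2d^2 + 2d + 2q^2 + 2q + 2y^2 + 1)

Expanding: (2d + 1)^2 + (2q + 1)^2 + (2y)^2 = 4d^2 + 4d + 4q^2 + 4q + 4y^2 + 2.
Every term is even; pulling out the factor of 2 gives 2(2d^2 + 2d + 2q^2 + 2q + 2y^2 + 1).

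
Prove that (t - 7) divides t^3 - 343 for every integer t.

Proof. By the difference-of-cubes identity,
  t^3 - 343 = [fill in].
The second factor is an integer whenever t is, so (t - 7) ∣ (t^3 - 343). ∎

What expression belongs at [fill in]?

(t - 7)(t^2 + 7t + 49)

a^3 - b^3 = (a - b)(a^2 + ab + b^2). With a = t, b = 7:
t^3 - 343 = (t - 7)(t^2 + 7t + 49).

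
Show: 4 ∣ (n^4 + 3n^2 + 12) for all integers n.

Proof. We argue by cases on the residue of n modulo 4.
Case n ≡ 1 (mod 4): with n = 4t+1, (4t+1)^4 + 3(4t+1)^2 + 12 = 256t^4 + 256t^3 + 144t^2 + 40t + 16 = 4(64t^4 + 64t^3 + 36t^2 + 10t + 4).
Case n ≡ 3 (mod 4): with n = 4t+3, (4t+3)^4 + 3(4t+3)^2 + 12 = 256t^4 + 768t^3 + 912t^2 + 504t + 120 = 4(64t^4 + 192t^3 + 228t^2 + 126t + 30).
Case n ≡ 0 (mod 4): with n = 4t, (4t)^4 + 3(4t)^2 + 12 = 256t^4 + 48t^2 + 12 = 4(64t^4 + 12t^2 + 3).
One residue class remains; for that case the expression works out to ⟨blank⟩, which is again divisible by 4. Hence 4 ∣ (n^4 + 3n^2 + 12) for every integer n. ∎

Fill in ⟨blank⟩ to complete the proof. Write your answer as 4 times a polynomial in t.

4(64t^4 + 128t^3 + 108t^2 + 44t + 10)

Only n ≡ 2 (mod 4) is unaccounted for. Put n = 4t+2:
(4t+2)^4 + 3(4t+2)^2 + 12 expands to 256t^4 + 512t^3 + 432t^2 + 176t + 40,
and factoring out 4 leaves 4(64t^4 + 128t^3 + 108t^2 + 44t + 10).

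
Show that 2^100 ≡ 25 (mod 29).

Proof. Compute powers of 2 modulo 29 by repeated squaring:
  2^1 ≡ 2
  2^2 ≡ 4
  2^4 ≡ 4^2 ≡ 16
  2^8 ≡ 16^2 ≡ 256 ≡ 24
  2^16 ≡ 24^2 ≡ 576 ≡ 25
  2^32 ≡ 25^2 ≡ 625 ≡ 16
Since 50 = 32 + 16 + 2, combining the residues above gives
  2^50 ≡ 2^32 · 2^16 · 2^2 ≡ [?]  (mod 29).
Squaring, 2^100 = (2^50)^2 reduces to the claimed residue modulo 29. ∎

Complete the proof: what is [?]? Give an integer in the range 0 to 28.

Multiply the listed residues: 16 · 25 · 4 = 400 → 1600.
Reducing modulo 29: 1600 = 55·29 + 5, so 2^50 ≡ 5.

5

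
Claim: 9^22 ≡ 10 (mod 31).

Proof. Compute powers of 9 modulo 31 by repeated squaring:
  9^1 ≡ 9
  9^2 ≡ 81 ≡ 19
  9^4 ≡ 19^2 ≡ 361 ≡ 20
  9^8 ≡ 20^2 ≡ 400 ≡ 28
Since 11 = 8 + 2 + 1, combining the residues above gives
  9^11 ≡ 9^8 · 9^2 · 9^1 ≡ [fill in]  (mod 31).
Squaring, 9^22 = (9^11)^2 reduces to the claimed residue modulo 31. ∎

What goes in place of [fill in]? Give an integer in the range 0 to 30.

9^8 · 9^2 · 9^1 ≡ 28 · 19 · 9 = 4788.
4788 mod 31 = 14, so 9^11 ≡ 14 (mod 31).

14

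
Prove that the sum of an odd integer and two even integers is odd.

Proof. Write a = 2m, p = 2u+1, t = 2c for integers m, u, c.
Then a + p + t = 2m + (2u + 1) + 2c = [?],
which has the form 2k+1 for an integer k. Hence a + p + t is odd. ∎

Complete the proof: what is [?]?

Expanding: 2m + (2u + 1) + 2c = 2c + 2m + 2u + 1.
Every term except the constant is even, so this is 2(c + m + u) + 1,
and c + m + u ∈ ℤ gives the required form.

2(c + m + u) + 1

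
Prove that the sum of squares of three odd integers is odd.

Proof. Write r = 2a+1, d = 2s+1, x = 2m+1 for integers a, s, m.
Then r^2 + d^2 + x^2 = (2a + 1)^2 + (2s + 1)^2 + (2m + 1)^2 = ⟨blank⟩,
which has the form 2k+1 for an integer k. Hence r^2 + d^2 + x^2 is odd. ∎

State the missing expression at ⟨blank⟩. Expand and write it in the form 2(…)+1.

Expanding: (2a + 1)^2 + (2s + 1)^2 + (2m + 1)^2 = 4a^2 + 4a + 4m^2 + 4m + 4s^2 + 4s + 3.
Every term except the constant is even, so this is 2(2a^2 + 2a + 2m^2 + 2m + 2s^2 + 2s + 1) + 1,
and 2a^2 + 2a + 2m^2 + 2m + 2s^2 + 2s + 1 ∈ ℤ gives the required form.

2(2a^2 + 2a + 2m^2 + 2m + 2s^2 + 2s + 1) + 1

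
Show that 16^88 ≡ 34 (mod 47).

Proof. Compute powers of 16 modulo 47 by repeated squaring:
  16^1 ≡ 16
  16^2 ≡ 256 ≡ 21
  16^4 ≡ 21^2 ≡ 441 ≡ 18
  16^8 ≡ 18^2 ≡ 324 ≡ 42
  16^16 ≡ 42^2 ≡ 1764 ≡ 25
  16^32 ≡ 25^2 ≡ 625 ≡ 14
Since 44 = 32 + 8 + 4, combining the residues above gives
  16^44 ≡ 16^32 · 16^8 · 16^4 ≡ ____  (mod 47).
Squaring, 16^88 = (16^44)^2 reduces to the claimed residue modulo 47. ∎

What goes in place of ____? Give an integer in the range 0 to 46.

16^32 · 16^8 · 16^4 ≡ 14 · 42 · 18 = 10584.
10584 mod 47 = 9, so 16^44 ≡ 9 (mod 47).

9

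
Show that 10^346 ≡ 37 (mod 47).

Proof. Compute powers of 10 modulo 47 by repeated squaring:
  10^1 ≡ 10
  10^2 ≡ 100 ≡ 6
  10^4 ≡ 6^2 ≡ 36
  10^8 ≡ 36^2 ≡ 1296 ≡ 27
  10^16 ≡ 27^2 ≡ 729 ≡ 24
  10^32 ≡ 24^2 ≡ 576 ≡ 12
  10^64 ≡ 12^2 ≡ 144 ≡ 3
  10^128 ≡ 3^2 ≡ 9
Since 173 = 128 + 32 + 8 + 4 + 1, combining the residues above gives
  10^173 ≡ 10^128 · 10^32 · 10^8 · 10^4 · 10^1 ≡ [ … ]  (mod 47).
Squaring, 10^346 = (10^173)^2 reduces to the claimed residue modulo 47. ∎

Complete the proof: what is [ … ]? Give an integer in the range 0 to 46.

Multiply the listed residues: 9 · 12 · 27 · 36 · 10 = 108 → 2916 → 104976 → 1049760.
Reducing modulo 47: 1049760 = 22335·47 + 15, so 10^173 ≡ 15.

15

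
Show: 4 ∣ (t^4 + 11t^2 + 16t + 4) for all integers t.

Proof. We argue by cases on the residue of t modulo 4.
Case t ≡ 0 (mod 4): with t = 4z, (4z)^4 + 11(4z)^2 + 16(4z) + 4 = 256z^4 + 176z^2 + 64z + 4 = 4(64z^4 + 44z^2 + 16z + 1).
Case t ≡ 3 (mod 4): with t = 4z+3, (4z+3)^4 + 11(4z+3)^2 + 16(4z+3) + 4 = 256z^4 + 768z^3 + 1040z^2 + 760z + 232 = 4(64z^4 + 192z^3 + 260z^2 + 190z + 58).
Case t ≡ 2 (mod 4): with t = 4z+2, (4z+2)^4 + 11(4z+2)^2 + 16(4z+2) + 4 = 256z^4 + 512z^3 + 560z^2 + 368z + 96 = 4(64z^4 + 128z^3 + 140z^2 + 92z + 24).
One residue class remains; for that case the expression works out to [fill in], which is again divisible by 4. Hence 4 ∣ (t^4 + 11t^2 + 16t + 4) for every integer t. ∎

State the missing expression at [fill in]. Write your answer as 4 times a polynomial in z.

The residues treated are {0, 3, 2}, so the missing case is t ≡ 1 (mod 4); write t = 4z+1.
Then (4z+1)^4 + 11(4z+1)^2 + 16(4z+1) + 4 = 256z^4 + 256z^3 + 272z^2 + 168z + 32 = 4(64z^4 + 64z^3 + 68z^2 + 42z + 8).

4(64z^4 + 64z^3 + 68z^2 + 42z + 8)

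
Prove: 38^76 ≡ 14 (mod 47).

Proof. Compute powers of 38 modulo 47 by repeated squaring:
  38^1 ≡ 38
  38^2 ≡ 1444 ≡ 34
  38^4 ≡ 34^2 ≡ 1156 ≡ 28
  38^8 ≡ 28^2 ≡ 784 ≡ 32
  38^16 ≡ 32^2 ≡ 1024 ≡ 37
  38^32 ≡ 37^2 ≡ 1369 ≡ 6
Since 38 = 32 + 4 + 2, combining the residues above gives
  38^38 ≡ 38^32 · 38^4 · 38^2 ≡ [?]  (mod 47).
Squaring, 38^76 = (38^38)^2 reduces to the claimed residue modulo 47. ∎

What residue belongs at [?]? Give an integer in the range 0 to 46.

25

Multiply the listed residues: 6 · 28 · 34 = 168 → 5712.
Reducing modulo 47: 5712 = 121·47 + 25, so 38^38 ≡ 25.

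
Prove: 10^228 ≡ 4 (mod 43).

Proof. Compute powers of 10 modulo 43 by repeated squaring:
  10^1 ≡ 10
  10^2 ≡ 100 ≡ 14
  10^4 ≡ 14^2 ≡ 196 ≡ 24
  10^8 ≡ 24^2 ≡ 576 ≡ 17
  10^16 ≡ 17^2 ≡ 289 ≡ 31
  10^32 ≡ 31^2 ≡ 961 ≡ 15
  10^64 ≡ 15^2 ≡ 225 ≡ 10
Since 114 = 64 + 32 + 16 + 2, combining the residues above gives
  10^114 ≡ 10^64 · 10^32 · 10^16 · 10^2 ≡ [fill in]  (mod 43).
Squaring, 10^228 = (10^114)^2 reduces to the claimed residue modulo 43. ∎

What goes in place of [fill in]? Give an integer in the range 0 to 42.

Multiply the listed residues: 10 · 15 · 31 · 14 = 150 → 4650 → 65100.
Reducing modulo 43: 65100 = 1513·43 + 41, so 10^114 ≡ 41.

41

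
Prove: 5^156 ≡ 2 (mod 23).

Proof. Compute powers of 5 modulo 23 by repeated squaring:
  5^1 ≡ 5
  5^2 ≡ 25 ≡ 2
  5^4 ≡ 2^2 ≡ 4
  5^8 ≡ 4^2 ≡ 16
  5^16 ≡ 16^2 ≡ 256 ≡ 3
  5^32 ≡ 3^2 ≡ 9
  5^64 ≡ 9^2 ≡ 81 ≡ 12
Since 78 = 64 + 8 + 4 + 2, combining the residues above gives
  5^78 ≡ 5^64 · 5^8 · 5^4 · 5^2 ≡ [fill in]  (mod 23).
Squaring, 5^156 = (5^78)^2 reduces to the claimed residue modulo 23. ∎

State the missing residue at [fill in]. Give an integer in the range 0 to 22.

18

Multiply the listed residues: 12 · 16 · 4 · 2 = 192 → 768 → 1536.
Reducing modulo 23: 1536 = 66·23 + 18, so 5^78 ≡ 18.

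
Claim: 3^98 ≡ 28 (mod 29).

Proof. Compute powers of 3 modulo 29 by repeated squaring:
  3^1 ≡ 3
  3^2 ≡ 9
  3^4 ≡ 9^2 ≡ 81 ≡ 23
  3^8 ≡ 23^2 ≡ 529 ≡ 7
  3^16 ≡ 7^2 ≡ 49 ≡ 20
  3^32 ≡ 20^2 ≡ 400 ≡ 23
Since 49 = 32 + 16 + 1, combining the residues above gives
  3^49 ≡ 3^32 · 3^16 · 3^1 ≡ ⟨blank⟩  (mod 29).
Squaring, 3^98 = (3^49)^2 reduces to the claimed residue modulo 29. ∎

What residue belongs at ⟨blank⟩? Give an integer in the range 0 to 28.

17

3^32 · 3^16 · 3^1 ≡ 23 · 20 · 3 = 1380.
1380 mod 29 = 17, so 3^49 ≡ 17 (mod 29).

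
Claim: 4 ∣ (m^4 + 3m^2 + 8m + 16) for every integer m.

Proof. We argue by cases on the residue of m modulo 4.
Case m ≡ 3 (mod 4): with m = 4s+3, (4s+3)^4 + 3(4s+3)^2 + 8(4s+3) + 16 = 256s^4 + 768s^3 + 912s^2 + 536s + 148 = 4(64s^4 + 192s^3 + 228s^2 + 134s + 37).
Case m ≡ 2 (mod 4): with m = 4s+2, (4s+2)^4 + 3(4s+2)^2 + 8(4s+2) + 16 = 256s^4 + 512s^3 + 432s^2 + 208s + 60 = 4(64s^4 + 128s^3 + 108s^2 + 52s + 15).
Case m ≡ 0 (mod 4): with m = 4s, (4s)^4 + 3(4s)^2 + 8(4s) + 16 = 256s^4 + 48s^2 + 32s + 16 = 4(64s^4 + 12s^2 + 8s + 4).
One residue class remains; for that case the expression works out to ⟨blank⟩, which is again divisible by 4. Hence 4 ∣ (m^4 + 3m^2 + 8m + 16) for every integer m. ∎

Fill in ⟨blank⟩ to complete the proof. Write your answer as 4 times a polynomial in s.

4(64s^4 + 64s^3 + 36s^2 + 18s + 7)

The residues treated are {3, 2, 0}, so the missing case is m ≡ 1 (mod 4); write m = 4s+1.
Then (4s+1)^4 + 3(4s+1)^2 + 8(4s+1) + 16 = 256s^4 + 256s^3 + 144s^2 + 72s + 28 = 4(64s^4 + 64s^3 + 36s^2 + 18s + 7).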